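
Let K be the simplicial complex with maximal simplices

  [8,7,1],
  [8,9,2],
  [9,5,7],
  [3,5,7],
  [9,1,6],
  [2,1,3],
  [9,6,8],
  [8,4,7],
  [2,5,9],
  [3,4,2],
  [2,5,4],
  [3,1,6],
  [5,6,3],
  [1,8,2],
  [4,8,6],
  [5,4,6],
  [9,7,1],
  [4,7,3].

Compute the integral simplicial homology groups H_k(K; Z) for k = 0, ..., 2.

H_0 ≅ Z,  H_1 ≅ Z ⊕ Z/2Z,  H_2 = 0.

We work with the vertex ordering 1 < 2 < 3 < 4 < 5 < 6 < 7 < 8 < 9. The simplices of K, each written with vertices in increasing order, are:

  0-simplices (9): [1], [2], [3], [4], [5], [6], [7], [8], [9]
  1-simplices (27): (27 of them)
  2-simplices (18): [1,2,3], [1,2,8], [1,3,6], [1,6,9], [1,7,8], [1,7,9], [2,3,4], [2,4,5], [2,5,9], [2,8,9], [3,4,7], [3,5,6], [3,5,7], [4,5,6], [4,6,8], [4,7,8], [5,7,9], [6,8,9]

Hence C_0 ≅ Z^9, C_1 ≅ Z^27, C_2 ≅ Z^18.

∂_1: C_1 → C_0 sends each edge [p,q] (with p < q) to q − p. For instance
  ∂[7,9] = [9] − [7].
As a 9×27 matrix over Z this has rank 8, with invariant factors (1,1,1,1,1,1,1,1).

The boundary map ∂_2: C_2 → C_1 maps a triangle to the signed sum of its edges. For instance
  ∂[2,3,4] = [3,4] − [2,4] + [2,3],
  ∂[4,6,8] = [6,8] − [4,8] + [4,6].
This gives a 27×18 integer matrix of rank 18; reducing to Smith normal form yields diagonal entries (1,1,1,1,1,1,1,1,1,1,1,1,1,1,1,1,1,2).

Now H_k = ker ∂_k / im ∂_{k+1}, so:

  H_0: rank C_0 − rank ∂_1 = 9 − 8 = 1, and the invariant factors of ∂_1 are all 1, so H_0 = Z.
  H_1: rank ker ∂_1 − rank ∂_2 = (27 − 8) − 18 = 1, and ∂_2 has invariant factor 2 > 1, so H_1 = Z ⊕ Z/2Z.
  H_2: rank ker ∂_2 − rank ∂_3 = (18 − 18) − 0 = 0, and there is no ∂_3, so H_2 = 0.

As a check, the Euler characteristic is 9 − 27 + 18 = 0, which agrees with 1 − 1 + 0 = 0.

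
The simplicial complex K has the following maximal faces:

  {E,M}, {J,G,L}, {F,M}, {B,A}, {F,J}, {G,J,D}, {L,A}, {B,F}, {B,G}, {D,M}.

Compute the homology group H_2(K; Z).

We work with the vertex ordering A < B < D < E < F < G < J < L < M. The simplices of K, each written with vertices in increasing order, are:

  0-simplices (9): A, B, D, E, F, G, J, L, M
  1-simplices (13): AB, AL, BF, BG, DG, DJ, DM, EM, FJ, FM, GJ, GL, JL
  2-simplices (2): DGJ, GJL

giving chain groups C_0 ≅ Z^9, C_1 ≅ Z^13, C_2 ≅ Z^2.

Boundary ∂_1: C_1 → C_0 maps an edge to its endpoints' difference, ∂[p,q] = q − p. For instance
  ∂BF = F − B.
The resulting 9×13 matrix has rank 8, and its Smith normal form has invariant factors (1,1,1,1,1,1,1,1).

The boundary map ∂_2: C_2 → C_1 acts by ∂[p,q,r] = [q,r] − [p,r] + [p,q]. For instance
  ∂GJL = JL − GL + GJ,
  ∂DGJ = GJ − DJ + DG.
The 13×2 boundary matrix has rank 2 and Smith normal form diag(1,1).

Now H_k = ker ∂_k / im ∂_{k+1}, so:

  H_2: rank ker ∂_2 − rank ∂_3 = (2 − 2) − 0 = 0, and there is no ∂_3, so H_2 ≅ 0.

H_2 ≅ 0.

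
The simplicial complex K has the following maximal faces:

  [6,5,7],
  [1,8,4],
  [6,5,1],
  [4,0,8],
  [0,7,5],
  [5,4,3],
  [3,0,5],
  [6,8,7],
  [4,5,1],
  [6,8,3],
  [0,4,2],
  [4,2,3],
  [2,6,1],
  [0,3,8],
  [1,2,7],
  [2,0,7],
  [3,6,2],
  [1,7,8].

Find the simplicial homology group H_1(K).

H_1 ≅ Z ⊕ Z/2.

K has 9 vertices, 27 edges, 18 triangles.
rank ∂_1 = 8, rank ∂_2 = 18 ⇒ b_1 = 27 − 8 − 18 = 1; ∂_2 has invariant factor(s) [2] giving torsion. So H_1 ≅ Z ⊕ Z/2.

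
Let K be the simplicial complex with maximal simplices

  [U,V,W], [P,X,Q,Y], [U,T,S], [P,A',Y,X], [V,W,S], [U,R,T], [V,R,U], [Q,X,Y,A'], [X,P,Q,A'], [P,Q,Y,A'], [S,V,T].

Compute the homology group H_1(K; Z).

H_1 = Z.

K has 11 vertices, 22 edges, 16 triangles, 5 3-simplices.
rank ∂_1 = 9, rank ∂_2 = 12 ⇒ b_1 = 22 − 9 − 12 = 1; all invariant factors of ∂_2 are 1 so no torsion. So H_1 = Z.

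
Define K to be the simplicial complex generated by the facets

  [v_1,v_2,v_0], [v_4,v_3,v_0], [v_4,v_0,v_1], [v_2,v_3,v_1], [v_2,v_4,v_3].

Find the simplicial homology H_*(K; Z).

Take the total order v_0 < v_1 < v_2 < v_3 < v_4 on the vertex set. Then K (dimension 2) consists of the simplices:

  0-simplices (5): [v_0], [v_1], [v_2], [v_3], [v_4]
  1-simplices (10): [v_0,v_1], [v_0,v_2], [v_0,v_3], [v_0,v_4], [v_1,v_2], [v_1,v_3], [v_1,v_4], [v_2,v_3], [v_2,v_4], [v_3,v_4]
  2-simplices (5): [v_0,v_1,v_2], [v_0,v_1,v_4], [v_0,v_3,v_4], [v_1,v_2,v_3], [v_2,v_3,v_4]

giving chain groups C_0 ≅ Z^5, C_1 ≅ Z^10, C_2 ≅ Z^5.

∂_1: C_1 → C_0 maps an edge to its endpoints' difference, ∂[p,q] = q − p. For instance
  ∂[v_0,v_4] = [v_4] − [v_0].
The resulting 5×10 matrix has rank 4, and its Smith normal form has invariant factors (1,1,1,1).

Boundary ∂_2: C_2 → C_1 sends each 2-simplex [p,q,r] to [q,r] − [p,r] + [p,q]. For instance
  ∂[v_0,v_1,v_2] = [v_1,v_2] − [v_0,v_2] + [v_0,v_1],
  ∂[v_1,v_2,v_3] = [v_2,v_3] − [v_1,v_3] + [v_1,v_2].
As a 10×5 matrix over Z this has rank 5, with invariant factors (1,1,1,1,1).

From H_k ≅ ker(∂_k) / im(∂_{k+1}) we obtain:

  H_0: rank C_0 − rank ∂_1 = 5 − 4 = 1, and the invariant factors of ∂_1 are all 1, so H_0 = Z.
  H_1: rank ker ∂_1 − rank ∂_2 = (10 − 4) − 5 = 1, and the invariant factors of ∂_2 are all 1, so H_1 = Z.
  H_2: rank ker ∂_2 − rank ∂_3 = (5 − 5) − 0 = 0, and there is no ∂_3, so H_2 = 0.

As a check, the Euler characteristic is 5 − 10 + 5 = 0, which agrees with 1 − 1 + 0 = 0.

H_0 ≅ Z,  H_1 ≅ Z,  H_2 = 0.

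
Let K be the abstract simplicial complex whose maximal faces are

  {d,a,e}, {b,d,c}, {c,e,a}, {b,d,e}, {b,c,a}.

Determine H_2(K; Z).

Fix the vertex order a < b < c < d < e and write every simplex with vertices in increasing order. Then dim K = 2 and the simplices of K are:

  0-simplices (5): a, b, c, d, e
  1-simplices (10): ab, ac, ad, ae, bc, bd, be, cd, ce, de
  2-simplices (5): abc, ace, ade, bcd, bde

giving chain groups C_0 ≅ Z^5, C_1 ≅ Z^10, C_2 ≅ Z^5.

Boundary ∂_1: C_1 → C_0 is given by ∂[p,q] = [q] − [p].
As a 5×10 matrix over Z this has rank 4, with invariant factors (1,1,1,1).

Boundary ∂_2: C_2 → C_1 acts by ∂[p,q,r] = [q,r] − [p,r] + [p,q]. For instance
  ∂abc = bc − ac + ab,
  ∂ade = de − ae + ad.
The 10×5 boundary matrix has rank 5 and Smith normal form diag(1,1,1,1,1).

Reading off H_k = ker ∂_k / im ∂_{k+1}:

  H_2: rank ker ∂_2 − rank ∂_3 = (5 − 5) − 0 = 0, and there is no ∂_3, so H_2 = 0.

H_2 ≅ 0.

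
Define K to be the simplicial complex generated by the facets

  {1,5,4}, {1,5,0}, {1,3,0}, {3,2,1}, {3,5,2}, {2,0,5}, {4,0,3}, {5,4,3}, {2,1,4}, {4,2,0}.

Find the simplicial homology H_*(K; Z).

H_0 ≅ Z,  H_1 ≅ Z/2,  H_2 = 0.

Order the vertices as 0 < 1 < 2 < 3 < 4 < 5. Listing each simplex with vertices in this order, K has dimension 2 with simplices:

  0-simplices (6): [0], [1], [2], [3], [4], [5]
  1-simplices (15): [0,1], [0,2], [0,3], [0,4], [0,5], [1,2], [1,3], [1,4], [1,5], [2,3], [2,4], [2,5], [3,4], [3,5], [4,5]
  2-simplices (10): [0,1,3], [0,1,5], [0,2,4], [0,2,5], [0,3,4], [1,2,3], [1,2,4], [1,4,5], [2,3,5], [3,4,5]

Hence C_0 ≅ Z^6, C_1 ≅ Z^15, C_2 ≅ Z^10.

Boundary ∂_1: C_1 → C_0 is given by ∂[p,q] = [q] − [p]. For instance
  ∂[1,5] = [5] − [1].
This gives a 6×15 integer matrix of rank 5; reducing to Smith normal form yields diagonal entries (1,1,1,1,1).

The boundary map ∂_2: C_2 → C_1 acts by ∂[p,q,r] = [q,r] − [p,r] + [p,q]. For instance
  ∂[3,4,5] = [4,5] − [3,5] + [3,4],
  ∂[1,4,5] = [4,5] − [1,5] + [1,4].
The resulting 15×10 matrix has rank 10, and its Smith normal form has invariant factors (1,1,1,1,1,1,1,1,1,2).

Computing H_k = (kernel of ∂_k) / (image of ∂_{k+1}):

  H_0: rank C_0 − rank ∂_1 = 6 − 5 = 1, and the invariant factors of ∂_1 are all 1, so H_0 = Z.
  H_1: rank ker ∂_1 − rank ∂_2 = (15 − 5) − 10 = 0, and ∂_2 has invariant factor 2 > 1, so H_1 = Z/2.
  H_2: rank ker ∂_2 − rank ∂_3 = (10 − 10) − 0 = 0, and there is no ∂_3, so H_2 = 0.

As a check, the Euler characteristic is 6 − 15 + 10 = 1, which agrees with 1 − 0 + 0 = 1.
(K is a triangulation of the real projective plane RP^2.)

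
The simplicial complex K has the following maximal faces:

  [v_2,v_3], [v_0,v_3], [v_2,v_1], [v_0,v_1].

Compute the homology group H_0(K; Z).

H_0 ≅ Z.

Fix the vertex order v_0 < v_1 < v_2 < v_3 and write every simplex with vertices in increasing order. Then dim K = 1 and the simplices of K are:

  0-simplices (4): [v_0], [v_1], [v_2], [v_3]
  1-simplices (4): [v_0,v_1], [v_0,v_3], [v_1,v_2], [v_2,v_3]

Hence C_0 ≅ Z^4, C_1 ≅ Z^4.

The boundary map ∂_1: C_1 → C_0 maps an edge to its endpoints' difference, ∂[p,q] = q − p. For instance
  ∂[v_0,v_3] = [v_3] − [v_0].
As a 4×4 matrix over Z this has rank 3, with invariant factors (1,1,1).

Reading off H_k = ker ∂_k / im ∂_{k+1}:

  H_0: rank C_0 − rank ∂_1 = 4 − 3 = 1, and the invariant factors of ∂_1 are all 1, so H_0 = Z.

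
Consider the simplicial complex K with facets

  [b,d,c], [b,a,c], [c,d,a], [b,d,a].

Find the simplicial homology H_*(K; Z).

H_0 = Z,  H_1 = 0,  H_2 = Z.

Fix the vertex order a < b < c < d and write every simplex with vertices in increasing order. Then dim K = 2 and the simplices of K are:

  0-simplices (4): a, b, c, d
  1-simplices (6): ab, ac, ad, bc, bd, cd
  2-simplices (4): abc, abd, acd, bcd

giving chain groups C_0 ≅ Z^4, C_1 ≅ Z^6, C_2 ≅ Z^4.

Boundary ∂_1: C_1 → C_0 maps an edge to its endpoints' difference, ∂[p,q] = q − p.
The 4×6 boundary matrix has rank 3 and Smith normal form diag(1,1,1).

∂_2: C_2 → C_1 sends each 2-simplex [p,q,r] to [q,r] − [p,r] + [p,q]. For instance
  ∂abc = bc − ac + ab,
  ∂bcd = cd − bd + bc.
This gives a 6×4 integer matrix of rank 3; reducing to Smith normal form yields diagonal entries (1,1,1).

From H_k ≅ ker(∂_k) / im(∂_{k+1}) we obtain:

  H_0: rank C_0 − rank ∂_1 = 4 − 3 = 1, and the invariant factors of ∂_1 are all 1, so H_0 = Z.
  H_1: rank ker ∂_1 − rank ∂_2 = (6 − 3) − 3 = 0, and the invariant factors of ∂_2 are all 1, so H_1 = 0.
  H_2: rank ker ∂_2 − rank ∂_3 = (4 − 3) − 0 = 1, and there is no ∂_3, so H_2 = Z.

As a check, the Euler characteristic is 4 − 6 + 4 = 2, which agrees with 1 − 0 + 1 = 2.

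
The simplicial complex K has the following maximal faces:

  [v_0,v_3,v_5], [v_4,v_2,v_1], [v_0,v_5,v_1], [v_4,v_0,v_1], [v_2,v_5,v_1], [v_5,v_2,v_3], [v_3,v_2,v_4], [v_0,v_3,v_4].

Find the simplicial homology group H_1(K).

H_1 ≅ 0.

We work with the vertex ordering v_0 < v_1 < v_2 < v_3 < v_4 < v_5. The simplices of K, each written with vertices in increasing order, are:

  0-simplices (6): [v_0], [v_1], [v_2], [v_3], [v_4], [v_5]
  1-simplices (12): [v_0,v_1], [v_0,v_3], [v_0,v_4], [v_0,v_5], [v_1,v_2], [v_1,v_4], [v_1,v_5], [v_2,v_3], [v_2,v_4], [v_2,v_5], [v_3,v_4], [v_3,v_5]
  2-simplices (8): [v_0,v_1,v_4], [v_0,v_1,v_5], [v_0,v_3,v_4], [v_0,v_3,v_5], [v_1,v_2,v_4], [v_1,v_2,v_5], [v_2,v_3,v_4], [v_2,v_3,v_5]

so the chain groups are C_0 ≅ Z^6, C_1 ≅ Z^12, C_2 ≅ Z^8.

The boundary map ∂_1: C_1 → C_0 sends each edge [p,q] (with p < q) to q − p.
The 6×12 boundary matrix has rank 5 and Smith normal form diag(1,1,1,1,1).

The boundary map ∂_2: C_2 → C_1 acts by ∂[p,q,r] = [q,r] − [p,r] + [p,q]. For instance
  ∂[v_0,v_1,v_5] = [v_1,v_5] − [v_0,v_5] + [v_0,v_1],
  ∂[v_0,v_3,v_4] = [v_3,v_4] − [v_0,v_4] + [v_0,v_3].
The 12×8 boundary matrix has rank 7 and Smith normal form diag(1,1,1,1,1,1,1).

Now H_k = ker ∂_k / im ∂_{k+1}, so:

  H_1: rank ker ∂_1 − rank ∂_2 = (12 − 5) − 7 = 0, and the invariant factors of ∂_2 are all 1, so H_1 ≅ 0.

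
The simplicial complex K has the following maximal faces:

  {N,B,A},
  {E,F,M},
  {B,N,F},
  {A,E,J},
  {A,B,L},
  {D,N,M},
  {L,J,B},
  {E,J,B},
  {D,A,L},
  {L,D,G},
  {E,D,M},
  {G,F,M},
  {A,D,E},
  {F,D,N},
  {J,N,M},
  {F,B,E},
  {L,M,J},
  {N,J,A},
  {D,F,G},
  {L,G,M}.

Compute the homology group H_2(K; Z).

We work with the vertex ordering A < B < D < E < F < G < J < L < M < N. The simplices of K, each written with vertices in increasing order, are:

  0-simplices (10): A, B, D, E, F, G, J, L, M, N
  1-simplices (30): AB, AD, AE, AJ, AL, AN, BE, BF, BJ, BL, BN, DE, DF, DG, DL, DM, DN, EF, EJ, EM, FG, FM, FN, GL, GM, JL, JM, JN, LM, MN
  2-simplices (20): ABL, ABN, ADE, ADL, AEJ, AJN, BEF, BEJ, BFN, BJL, DEM, DFG, DFN, DGL, DMN, EFM, FGM, GLM, JLM, JMN

Hence C_0 ≅ Z^10, C_1 ≅ Z^30, C_2 ≅ Z^20.

The boundary map ∂_1: C_1 → C_0 maps an edge to its endpoints' difference, ∂[p,q] = q − p. For instance
  ∂GM = M − G.
This gives a 10×30 integer matrix of rank 9; reducing to Smith normal form yields diagonal entries (1,1,1,1,1,1,1,1,1).

Boundary ∂_2: C_2 → C_1 maps a triangle to the signed sum of its edges. For instance
  ∂ADL = DL − AL + AD,
  ∂DEM = EM − DM + DE.
The 30×20 boundary matrix has rank 20 and Smith normal form diag(1,1,1,1,1,1,1,1,1,1,1,1,1,1,1,1,1,1,1,2).

Now H_k = ker ∂_k / im ∂_{k+1}, so:

  H_2: rank ker ∂_2 − rank ∂_3 = (20 − 20) − 0 = 0, and there is no ∂_3, so H_2 = 0.

H_2 = 0.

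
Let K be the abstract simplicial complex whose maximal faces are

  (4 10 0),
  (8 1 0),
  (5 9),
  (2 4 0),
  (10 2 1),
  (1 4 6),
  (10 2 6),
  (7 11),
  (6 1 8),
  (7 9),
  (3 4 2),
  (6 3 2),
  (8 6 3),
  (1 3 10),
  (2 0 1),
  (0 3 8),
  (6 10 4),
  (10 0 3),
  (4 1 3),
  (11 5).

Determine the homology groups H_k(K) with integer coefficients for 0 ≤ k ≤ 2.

K has 12 vertices, 28 edges, 16 triangles.
rank ∂_0 = 0, rank ∂_1 = 10 ⇒ b_0 = 12 − 0 − 10 = 2; all invariant factors of ∂_1 are 1 so no torsion. So H_0 = Z^2.
rank ∂_1 = 10, rank ∂_2 = 15 ⇒ b_1 = 28 − 10 − 15 = 3; all invariant factors of ∂_2 are 1 so no torsion. So H_1 = Z^3.
rank ∂_2 = 15, rank ∂_3 = 0 ⇒ b_2 = 16 − 15 − 0 = 1. So H_2 = Z.

H_0 ≅ Z^2,  H_1 ≅ Z^3,  H_2 ≅ Z.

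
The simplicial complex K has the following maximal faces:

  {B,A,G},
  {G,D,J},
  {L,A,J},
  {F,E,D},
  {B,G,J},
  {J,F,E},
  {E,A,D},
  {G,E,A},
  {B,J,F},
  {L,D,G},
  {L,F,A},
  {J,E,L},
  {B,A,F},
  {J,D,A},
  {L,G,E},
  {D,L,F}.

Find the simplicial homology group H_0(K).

Order the vertices as A < B < D < E < F < G < J < L. Listing each simplex with vertices in this order, K has dimension 2 with simplices:

  0-simplices (8): A, B, D, E, F, G, J, L
  1-simplices (24): AB, AD, AE, AF, AG, AJ, AL, BF, BG, BJ, DE, DF, DG, DJ, DL, EF, EG, EJ, EL, FJ, FL, GJ, GL, JL
  2-simplices (16): ABF, ABG, ADE, ADJ, AEG, AFL, AJL, BFJ, BGJ, DEF, DFL, DGJ, DGL, EFJ, EGL, EJL

Hence C_0 ≅ Z^8, C_1 ≅ Z^24, C_2 ≅ Z^16.

Boundary ∂_1: C_1 → C_0 sends each edge [p,q] (with p < q) to q − p. For instance
  ∂AJ = J − A.
The 8×24 boundary matrix has rank 7 and Smith normal form diag(1,1,1,1,1,1,1).

The boundary map ∂_2: C_2 → C_1 maps a triangle to the signed sum of its edges. For instance
  ∂EJL = JL − EL + EJ,
  ∂DGL = GL − DL + DG.
As a 24×16 matrix over Z this has rank 15, with invariant factors (1,1,1,1,1,1,1,1,1,1,1,1,1,1,1).

Computing H_k = (kernel of ∂_k) / (image of ∂_{k+1}):

  H_0: rank C_0 − rank ∂_1 = 8 − 7 = 1, and the invariant factors of ∂_1 are all 1, so H_0 = Z.

(K is a triangulation of the torus T^2.)

H_0 = Z.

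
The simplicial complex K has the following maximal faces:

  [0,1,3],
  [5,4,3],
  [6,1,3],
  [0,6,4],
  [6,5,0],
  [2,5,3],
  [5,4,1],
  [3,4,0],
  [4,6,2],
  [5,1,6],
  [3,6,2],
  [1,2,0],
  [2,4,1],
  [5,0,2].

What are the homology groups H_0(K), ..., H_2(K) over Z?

K has 7 vertices, 21 edges, 14 triangles.
rank ∂_0 = 0, rank ∂_1 = 6 ⇒ b_0 = 7 − 0 − 6 = 1; all invariant factors of ∂_1 are 1 so no torsion. So H_0 ≅ Z.
rank ∂_1 = 6, rank ∂_2 = 13 ⇒ b_1 = 21 − 6 − 13 = 2; all invariant factors of ∂_2 are 1 so no torsion. So H_1 ≅ Z^2.
rank ∂_2 = 13, rank ∂_3 = 0 ⇒ b_2 = 14 − 13 − 0 = 1. So H_2 ≅ Z.

H_0 = Z,  H_1 = Z^2,  H_2 = Z.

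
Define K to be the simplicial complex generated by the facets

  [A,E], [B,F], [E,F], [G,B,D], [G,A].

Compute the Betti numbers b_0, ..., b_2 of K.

b_0 = 1, b_1 = 1, b_2 = 0.

We work with the vertex ordering A < B < D < E < F < G. The simplices of K, each written with vertices in increasing order, are:

  0-simplices (6): A, B, D, E, F, G
  1-simplices (7): AE, AG, BD, BF, BG, DG, EF
  2-simplices (1): BDG

Hence C_0 ≅ Z^6, C_1 ≅ Z^7, C_2 ≅ Z^1.

∂_1: C_1 → C_0 sends each edge [p,q] (with p < q) to q − p.
As a 6×7 matrix over Z this has rank 5, with invariant factors (1,1,1,1,1).

The boundary map ∂_2: C_2 → C_1 sends each 2-simplex [p,q,r] to [q,r] − [p,r] + [p,q]. For instance
  ∂BDG = DG − BG + BD.
As a 7×1 matrix over Z this has rank 1, with invariant factors (1).

Now H_k = ker ∂_k / im ∂_{k+1}, so:

  H_0: rank C_0 − rank ∂_1 = 6 − 5 = 1, and the invariant factors of ∂_1 are all 1, so H_0 ≅ Z.
  H_1: rank ker ∂_1 − rank ∂_2 = (7 − 5) − 1 = 1, and the invariant factors of ∂_2 are all 1, so H_1 ≅ Z.
  H_2: rank ker ∂_2 − rank ∂_3 = (1 − 1) − 0 = 0, and there is no ∂_3, so H_2 ≅ 0.

Hence the Betti numbers are b_0 = 1, b_1 = 1, b_2 = 0.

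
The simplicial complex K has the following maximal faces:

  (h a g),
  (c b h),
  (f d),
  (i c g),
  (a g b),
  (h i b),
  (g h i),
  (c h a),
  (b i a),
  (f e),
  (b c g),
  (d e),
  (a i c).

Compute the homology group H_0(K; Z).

H_0 ≅ Z^2.

K has 9 vertices, 18 edges, 10 triangles.
rank ∂_0 = 0, rank ∂_1 = 7 ⇒ b_0 = 9 − 0 − 7 = 2; all invariant factors of ∂_1 are 1 so no torsion. So H_0 ≅ Z^2.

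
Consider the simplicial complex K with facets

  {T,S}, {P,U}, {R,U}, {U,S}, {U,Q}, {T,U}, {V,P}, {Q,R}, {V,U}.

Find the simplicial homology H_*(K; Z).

H_0 ≅ Z,  H_1 ≅ Z^3.

We work with the vertex ordering P < Q < R < S < T < U < V. The simplices of K, each written with vertices in increasing order, are:

  0-simplices (7): P, Q, R, S, T, U, V
  1-simplices (9): PU, PV, QR, QU, RU, ST, SU, TU, UV

so the chain groups are C_0 ≅ Z^7, C_1 ≅ Z^9.

Boundary ∂_1: C_1 → C_0 sends each edge [p,q] (with p < q) to q − p. For instance
  ∂QU = U − Q.
The 7×9 boundary matrix has rank 6 and Smith normal form diag(1,1,1,1,1,1).

Computing H_k = (kernel of ∂_k) / (image of ∂_{k+1}):

  H_0: rank C_0 − rank ∂_1 = 7 − 6 = 1, and the invariant factors of ∂_1 are all 1, so H_0 = Z.
  H_1: rank ker ∂_1 − rank ∂_2 = (9 − 6) − 0 = 3, and there is no ∂_2, so H_1 = Z^3.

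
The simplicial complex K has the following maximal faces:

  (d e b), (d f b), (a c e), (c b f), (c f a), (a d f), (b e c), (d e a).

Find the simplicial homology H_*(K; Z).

H_0 = Z,  H_1 = 0,  H_2 = Z.

Fix the vertex order a < b < c < d < e < f and write every simplex with vertices in increasing order. Then dim K = 2 and the simplices of K are:

  0-simplices (6): a, b, c, d, e, f
  1-simplices (12): ac, ad, ae, af, bc, bd, be, bf, ce, cf, de, df
  2-simplices (8): ace, acf, ade, adf, bce, bcf, bde, bdf

so the chain groups are C_0 ≅ Z^6, C_1 ≅ Z^12, C_2 ≅ Z^8.

The boundary map ∂_1: C_1 → C_0 sends each edge [p,q] (with p < q) to q − p. For instance
  ∂bc = c − b.
This gives a 6×12 integer matrix of rank 5; reducing to Smith normal form yields diagonal entries (1,1,1,1,1).

∂_2: C_2 → C_1 acts by ∂[p,q,r] = [q,r] − [p,r] + [p,q]. For instance
  ∂ace = ce − ae + ac,
  ∂ade = de − ae + ad.
This gives a 12×8 integer matrix of rank 7; reducing to Smith normal form yields diagonal entries (1,1,1,1,1,1,1).

Now H_k = ker ∂_k / im ∂_{k+1}, so:

  H_0: rank C_0 − rank ∂_1 = 6 − 5 = 1, and the invariant factors of ∂_1 are all 1, so H_0 = Z.
  H_1: rank ker ∂_1 − rank ∂_2 = (12 − 5) − 7 = 0, and the invariant factors of ∂_2 are all 1, so H_1 = 0.
  H_2: rank ker ∂_2 − rank ∂_3 = (8 − 7) − 0 = 1, and there is no ∂_3, so H_2 = Z.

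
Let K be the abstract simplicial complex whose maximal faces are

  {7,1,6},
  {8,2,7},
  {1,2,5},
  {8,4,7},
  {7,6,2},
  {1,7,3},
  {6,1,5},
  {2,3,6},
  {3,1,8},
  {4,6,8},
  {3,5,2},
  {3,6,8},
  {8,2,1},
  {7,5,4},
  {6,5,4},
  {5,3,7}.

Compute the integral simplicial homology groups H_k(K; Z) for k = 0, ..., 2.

Fix the vertex order 1 < 2 < 3 < 4 < 5 < 6 < 7 < 8 and write every simplex with vertices in increasing order. Then dim K = 2 and the simplices of K are:

  0-simplices (8): [1], [2], [3], [4], [5], [6], [7], [8]
  1-simplices (24): (24 of them)
  2-simplices (16): [1,2,5], [1,2,8], [1,3,7], [1,3,8], [1,5,6], [1,6,7], [2,3,5], [2,3,6], [2,6,7], [2,7,8], [3,5,7], [3,6,8], [4,5,6], [4,5,7], [4,6,8], [4,7,8]

giving chain groups C_0 ≅ Z^8, C_1 ≅ Z^24, C_2 ≅ Z^16.

The boundary map ∂_1: C_1 → C_0 is given by ∂[p,q] = [q] − [p].
The 8×24 boundary matrix has rank 7 and Smith normal form diag(1,1,1,1,1,1,1).

∂_2: C_2 → C_1 acts by ∂[p,q,r] = [q,r] − [p,r] + [p,q]. For instance
  ∂[3,6,8] = [6,8] − [3,8] + [3,6],
  ∂[1,2,5] = [2,5] − [1,5] + [1,2].
The 24×16 boundary matrix has rank 15 and Smith normal form diag(1,1,1,1,1,1,1,1,1,1,1,1,1,1,1).

From H_k ≅ ker(∂_k) / im(∂_{k+1}) we obtain:

  H_0: rank C_0 − rank ∂_1 = 8 − 7 = 1, and the invariant factors of ∂_1 are all 1, so H_0 = Z.
  H_1: rank ker ∂_1 − rank ∂_2 = (24 − 7) − 15 = 2, and the invariant factors of ∂_2 are all 1, so H_1 = Z^2.
  H_2: rank ker ∂_2 − rank ∂_3 = (16 − 15) − 0 = 1, and there is no ∂_3, so H_2 = Z.

As a check, the Euler characteristic is 8 − 24 + 16 = 0, which agrees with 1 − 2 + 1 = 0.
(K is a triangulation of the torus T^2.)

H_0 ≅ Z,  H_1 ≅ Z^2,  H_2 ≅ Z.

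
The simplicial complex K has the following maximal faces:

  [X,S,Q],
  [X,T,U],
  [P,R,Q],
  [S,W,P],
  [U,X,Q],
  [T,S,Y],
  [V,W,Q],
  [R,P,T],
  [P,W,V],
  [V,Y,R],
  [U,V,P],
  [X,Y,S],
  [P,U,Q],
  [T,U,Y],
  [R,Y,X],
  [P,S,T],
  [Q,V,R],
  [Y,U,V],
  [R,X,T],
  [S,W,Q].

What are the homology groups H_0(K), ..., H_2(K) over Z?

Fix the vertex order P < Q < R < S < T < U < V < W < X < Y and write every simplex with vertices in increasing order. Then dim K = 2 and the simplices of K are:

  0-simplices (10): P, Q, R, S, T, U, V, W, X, Y
  1-simplices (30): PQ, PR, PS, PT, PU, PV, PW, QR, QS, QU, QV, QW, QX, RT, RV, RX, RY, ST, SW, SX, SY, TU, TX, TY, UV, UX, UY, VW, VY, XY
  2-simplices (20): PQR, PQU, PRT, PST, PSW, PUV, PVW, QRV, QSW, QSX, QUX, QVW, RTX, RVY, RXY, STY, SXY, TUX, TUY, UVY

so the chain groups are C_0 ≅ Z^10, C_1 ≅ Z^30, C_2 ≅ Z^20.

Boundary ∂_1: C_1 → C_0 maps an edge to its endpoints' difference, ∂[p,q] = q − p. For instance
  ∂QU = U − Q.
The 10×30 boundary matrix has rank 9 and Smith normal form diag(1,1,1,1,1,1,1,1,1).

∂_2: C_2 → C_1 acts by ∂[p,q,r] = [q,r] − [p,r] + [p,q]. For instance
  ∂PQU = QU − PU + PQ,
  ∂PQR = QR − PR + PQ.
The resulting 30×20 matrix has rank 20, and its Smith normal form has invariant factors (1,1,1,1,1,1,1,1,1,1,1,1,1,1,1,1,1,1,1,2).

From H_k ≅ ker(∂_k) / im(∂_{k+1}) we obtain:

  H_0: rank C_0 − rank ∂_1 = 10 − 9 = 1, and the invariant factors of ∂_1 are all 1, so H_0 ≅ Z.
  H_1: rank ker ∂_1 − rank ∂_2 = (30 − 9) − 20 = 1, and ∂_2 has invariant factor 2 > 1, so H_1 ≅ Z ⊕ Z/2Z.
  H_2: rank ker ∂_2 − rank ∂_3 = (20 − 20) − 0 = 0, and there is no ∂_3, so H_2 ≅ 0.

As a check, the Euler characteristic is 10 − 30 + 20 = 0, which agrees with 1 − 1 + 0 = 0.

H_0 ≅ Z,  H_1 ≅ Z ⊕ Z/2Z,  H_2 = 0.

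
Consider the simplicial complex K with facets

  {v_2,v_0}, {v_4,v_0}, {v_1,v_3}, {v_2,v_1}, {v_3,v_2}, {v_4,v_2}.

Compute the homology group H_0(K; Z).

Fix the vertex order v_0 < v_1 < v_2 < v_3 < v_4 and write every simplex with vertices in increasing order. Then dim K = 1 and the simplices of K are:

  0-simplices (5): [v_0], [v_1], [v_2], [v_3], [v_4]
  1-simplices (6): [v_0,v_2], [v_0,v_4], [v_1,v_2], [v_1,v_3], [v_2,v_3], [v_2,v_4]

Hence C_0 ≅ Z^5, C_1 ≅ Z^6.

Boundary ∂_1: C_1 → C_0 is given by ∂[p,q] = [q] − [p].
The resulting 5×6 matrix has rank 4, and its Smith normal form has invariant factors (1,1,1,1).

From H_k ≅ ker(∂_k) / im(∂_{k+1}) we obtain:

  H_0: rank C_0 − rank ∂_1 = 5 − 4 = 1, and the invariant factors of ∂_1 are all 1, so H_0 ≅ Z.

(K is a triangulation of a wedge of 2 circles.)

H_0 = Z.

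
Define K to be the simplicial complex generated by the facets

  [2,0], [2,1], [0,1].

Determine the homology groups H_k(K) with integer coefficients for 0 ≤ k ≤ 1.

H_0 = Z,  H_1 = Z.

Take the total order 0 < 1 < 2 on the vertex set. Then K (dimension 1) consists of the simplices:

  0-simplices (3): [0], [1], [2]
  1-simplices (3): [0,1], [0,2], [1,2]

so the chain groups are C_0 ≅ Z^3, C_1 ≅ Z^3.

The boundary map ∂_1: C_1 → C_0 is given by ∂[p,q] = [q] − [p].
The 3×3 boundary matrix has rank 2 and Smith normal form diag(1,1).

Now H_k = ker ∂_k / im ∂_{k+1}, so:

  H_0: rank C_0 − rank ∂_1 = 3 − 2 = 1, and the invariant factors of ∂_1 are all 1, so H_0 ≅ Z.
  H_1: rank ker ∂_1 − rank ∂_2 = (3 − 2) − 0 = 1, and there is no ∂_2, so H_1 ≅ Z.

(K is a triangulation of the circle S^1.)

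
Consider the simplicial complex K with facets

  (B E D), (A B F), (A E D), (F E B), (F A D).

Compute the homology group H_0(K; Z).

H_0 = Z.

We work with the vertex ordering A < B < D < E < F. The simplices of K, each written with vertices in increasing order, are:

  0-simplices (5): A, B, D, E, F
  1-simplices (10): AB, AD, AE, AF, BD, BE, BF, DE, DF, EF
  2-simplices (5): ABF, ADE, ADF, BDE, BEF

Hence C_0 ≅ Z^5, C_1 ≅ Z^10, C_2 ≅ Z^5.

The boundary map ∂_1: C_1 → C_0 sends each edge [p,q] (with p < q) to q − p.
The 5×10 boundary matrix has rank 4 and Smith normal form diag(1,1,1,1).

Boundary ∂_2: C_2 → C_1 acts by ∂[p,q,r] = [q,r] − [p,r] + [p,q]. For instance
  ∂ADF = DF − AF + AD,
  ∂ADE = DE − AE + AD.
The resulting 10×5 matrix has rank 5, and its Smith normal form has invariant factors (1,1,1,1,1).

From H_k ≅ ker(∂_k) / im(∂_{k+1}) we obtain:

  H_0: rank C_0 − rank ∂_1 = 5 − 4 = 1, and the invariant factors of ∂_1 are all 1, so H_0 = Z.

(K is a triangulation of the Möbius band.)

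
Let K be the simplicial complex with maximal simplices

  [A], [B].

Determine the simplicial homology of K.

Order the vertices as A < B. Listing each simplex with vertices in this order, K has dimension 0 with simplices:

  0-simplices (2): A, B

so the chain groups are C_0 ≅ Z^2.

From H_k ≅ ker(∂_k) / im(∂_{k+1}) we obtain:

  H_0: rank C_0 − rank ∂_1 = 2 − 0 = 2, and there is no ∂_1, so H_0 = Z^2.

H_0 ≅ Z^2.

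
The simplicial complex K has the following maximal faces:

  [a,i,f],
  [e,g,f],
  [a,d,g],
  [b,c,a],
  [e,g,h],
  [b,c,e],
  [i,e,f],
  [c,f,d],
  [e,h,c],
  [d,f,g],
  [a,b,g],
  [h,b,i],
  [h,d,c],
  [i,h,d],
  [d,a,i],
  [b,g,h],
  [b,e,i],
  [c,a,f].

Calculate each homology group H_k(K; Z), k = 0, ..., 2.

H_0 = Z,  H_1 = Z ⊕ Z/2,  H_2 = 0.

K has 9 vertices, 27 edges, 18 triangles.
rank ∂_0 = 0, rank ∂_1 = 8 ⇒ b_0 = 9 − 0 − 8 = 1; all invariant factors of ∂_1 are 1 so no torsion. So H_0 ≅ Z.
rank ∂_1 = 8, rank ∂_2 = 18 ⇒ b_1 = 27 − 8 − 18 = 1; ∂_2 has invariant factor(s) [2] giving torsion. So H_1 ≅ Z ⊕ Z/2.
rank ∂_2 = 18, rank ∂_3 = 0 ⇒ b_2 = 18 − 18 − 0 = 0. So H_2 ≅ 0.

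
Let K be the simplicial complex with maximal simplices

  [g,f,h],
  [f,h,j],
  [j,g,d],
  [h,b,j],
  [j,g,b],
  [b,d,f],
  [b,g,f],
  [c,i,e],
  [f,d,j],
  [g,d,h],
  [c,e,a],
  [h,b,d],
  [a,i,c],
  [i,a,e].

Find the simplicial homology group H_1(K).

H_1 ≅ Z/2.

We work with the vertex ordering a < b < c < d < e < f < g < h < i < j. The simplices of K, each written with vertices in increasing order, are:

  0-simplices (10): a, b, c, d, e, f, g, h, i, j
  1-simplices (21): ac, ae, ai, bd, bf, bg, bh, bj, ce, ci, df, dg, dh, dj, ei, fg, fh, fj, gh, gj, hj
  2-simplices (14): ace, aci, aei, bdf, bdh, bfg, bgj, bhj, cei, dfj, dgh, dgj, fgh, fhj

giving chain groups C_0 ≅ Z^10, C_1 ≅ Z^21, C_2 ≅ Z^14.

∂_1: C_1 → C_0 maps an edge to its endpoints' difference, ∂[p,q] = q − p. For instance
  ∂bj = j − b.
The 10×21 boundary matrix has rank 8 and Smith normal form diag(1,1,1,1,1,1,1,1).

The boundary map ∂_2: C_2 → C_1 sends each 2-simplex [p,q,r] to [q,r] − [p,r] + [p,q]. For instance
  ∂ace = ce − ae + ac,
  ∂fgh = gh − fh + fg.
As a 21×14 matrix over Z this has rank 13, with invariant factors (1,1,1,1,1,1,1,1,1,1,1,1,2).

From H_k ≅ ker(∂_k) / im(∂_{k+1}) we obtain:

  H_1: rank ker ∂_1 − rank ∂_2 = (21 − 8) − 13 = 0, and ∂_2 has invariant factor 2 > 1, so H_1 = Z/2.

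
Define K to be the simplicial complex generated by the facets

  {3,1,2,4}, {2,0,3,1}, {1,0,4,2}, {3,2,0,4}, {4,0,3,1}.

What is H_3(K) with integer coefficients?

H_3 = Z.

We work with the vertex ordering 0 < 1 < 2 < 3 < 4. The simplices of K, each written with vertices in increasing order, are:

  0-simplices (5): [0], [1], [2], [3], [4]
  1-simplices (10): [0,1], [0,2], [0,3], [0,4], [1,2], [1,3], [1,4], [2,3], [2,4], [3,4]
  2-simplices (10): [0,1,2], [0,1,3], [0,1,4], [0,2,3], [0,2,4], [0,3,4], [1,2,3], [1,2,4], [1,3,4], [2,3,4]
  3-simplices (5): [0,1,2,3], [0,1,2,4], [0,1,3,4], [0,2,3,4], [1,2,3,4]

giving chain groups C_0 ≅ Z^5, C_1 ≅ Z^10, C_2 ≅ Z^10, C_3 ≅ Z^5.

Boundary ∂_1: C_1 → C_0 maps an edge to its endpoints' difference, ∂[p,q] = q − p. For instance
  ∂[1,4] = [4] − [1].
This gives a 5×10 integer matrix of rank 4; reducing to Smith normal form yields diagonal entries (1,1,1,1).

Boundary ∂_2: C_2 → C_1 acts by ∂[p,q,r] = [q,r] − [p,r] + [p,q]. For instance
  ∂[0,2,3] = [2,3] − [0,3] + [0,2],
  ∂[0,1,3] = [1,3] − [0,3] + [0,1].
The 10×10 boundary matrix has rank 6 and Smith normal form diag(1,1,1,1,1,1).

The boundary map ∂_3: C_3 → C_2 sends each 3-simplex σ to the alternating sum Σ_i (−1)^i (σ with its i-th vertex removed). For instance
  ∂[0,1,3,4] = [1,3,4] − [0,3,4] + [0,1,4] − [0,1,3],
  ∂[0,2,3,4] = [2,3,4] − [0,3,4] + [0,2,4] − [0,2,3].
This gives a 10×5 integer matrix of rank 4; reducing to Smith normal form yields diagonal entries (1,1,1,1).

Now H_k = ker ∂_k / im ∂_{k+1}, so:

  H_3: rank ker ∂_3 − rank ∂_4 = (5 − 4) − 0 = 1, and there is no ∂_4, so H_3 = Z.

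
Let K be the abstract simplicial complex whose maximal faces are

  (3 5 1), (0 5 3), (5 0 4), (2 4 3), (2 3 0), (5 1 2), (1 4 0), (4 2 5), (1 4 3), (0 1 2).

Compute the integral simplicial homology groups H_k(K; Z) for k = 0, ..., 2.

Order the vertices as 0 < 1 < 2 < 3 < 4 < 5. Listing each simplex with vertices in this order, K has dimension 2 with simplices:

  0-simplices (6): [0], [1], [2], [3], [4], [5]
  1-simplices (15): [0,1], [0,2], [0,3], [0,4], [0,5], [1,2], [1,3], [1,4], [1,5], [2,3], [2,4], [2,5], [3,4], [3,5], [4,5]
  2-simplices (10): [0,1,2], [0,1,4], [0,2,3], [0,3,5], [0,4,5], [1,2,5], [1,3,4], [1,3,5], [2,3,4], [2,4,5]

giving chain groups C_0 ≅ Z^6, C_1 ≅ Z^15, C_2 ≅ Z^10.

∂_1: C_1 → C_0 is given by ∂[p,q] = [q] − [p]. For instance
  ∂[3,5] = [5] − [3].
As a 6×15 matrix over Z this has rank 5, with invariant factors (1,1,1,1,1).

∂_2: C_2 → C_1 sends each 2-simplex [p,q,r] to [q,r] − [p,r] + [p,q]. For instance
  ∂[0,1,4] = [1,4] − [0,4] + [0,1],
  ∂[1,2,5] = [2,5] − [1,5] + [1,2].
The resulting 15×10 matrix has rank 10, and its Smith normal form has invariant factors (1,1,1,1,1,1,1,1,1,2).

Reading off H_k = ker ∂_k / im ∂_{k+1}:

  H_0: rank C_0 − rank ∂_1 = 6 − 5 = 1, and the invariant factors of ∂_1 are all 1, so H_0 = Z.
  H_1: rank ker ∂_1 − rank ∂_2 = (15 − 5) − 10 = 0, and ∂_2 has invariant factor 2 > 1, so H_1 = Z/2.
  H_2: rank ker ∂_2 − rank ∂_3 = (10 − 10) − 0 = 0, and there is no ∂_3, so H_2 = 0.

H_0 = Z,  H_1 = Z/2,  H_2 = 0.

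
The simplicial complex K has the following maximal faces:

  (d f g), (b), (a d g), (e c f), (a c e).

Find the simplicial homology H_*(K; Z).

H_0 ≅ Z^2,  H_1 ≅ Z,  H_2 = 0.

K has 7 vertices, 10 edges, 4 triangles.
rank ∂_0 = 0, rank ∂_1 = 5 ⇒ b_0 = 7 − 0 − 5 = 2; all invariant factors of ∂_1 are 1 so no torsion. So H_0 ≅ Z^2.
rank ∂_1 = 5, rank ∂_2 = 4 ⇒ b_1 = 10 − 5 − 4 = 1; all invariant factors of ∂_2 are 1 so no torsion. So H_1 ≅ Z.
rank ∂_2 = 4, rank ∂_3 = 0 ⇒ b_2 = 4 − 4 − 0 = 0. So H_2 ≅ 0.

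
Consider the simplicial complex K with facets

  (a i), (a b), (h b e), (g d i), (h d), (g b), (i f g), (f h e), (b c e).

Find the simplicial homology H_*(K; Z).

We work with the vertex ordering a < b < c < d < e < f < g < h < i. The simplices of K, each written with vertices in increasing order, are:

  0-simplices (9): a, b, c, d, e, f, g, h, i
  1-simplices (16): ab, ai, bc, be, bg, bh, ce, dg, dh, di, ef, eh, fg, fh, fi, gi
  2-simplices (5): bce, beh, dgi, efh, fgi

so the chain groups are C_0 ≅ Z^9, C_1 ≅ Z^16, C_2 ≅ Z^5.

∂_1: C_1 → C_0 maps an edge to its endpoints' difference, ∂[p,q] = q − p. For instance
  ∂eh = h − e.
The resulting 9×16 matrix has rank 8, and its Smith normal form has invariant factors (1,1,1,1,1,1,1,1).

Boundary ∂_2: C_2 → C_1 acts by ∂[p,q,r] = [q,r] − [p,r] + [p,q]. For instance
  ∂efh = fh − eh + ef,
  ∂fgi = gi − fi + fg.
This gives a 16×5 integer matrix of rank 5; reducing to Smith normal form yields diagonal entries (1,1,1,1,1).

From H_k ≅ ker(∂_k) / im(∂_{k+1}) we obtain:

  H_0: rank C_0 − rank ∂_1 = 9 − 8 = 1, and the invariant factors of ∂_1 are all 1, so H_0 = Z.
  H_1: rank ker ∂_1 − rank ∂_2 = (16 − 8) − 5 = 3, and the invariant factors of ∂_2 are all 1, so H_1 = Z^3.
  H_2: rank ker ∂_2 − rank ∂_3 = (5 − 5) − 0 = 0, and there is no ∂_3, so H_2 = 0.

As a check, the Euler characteristic is 9 − 16 + 5 = -2, which agrees with 1 − 3 + 0 = -2.

H_0 = Z,  H_1 = Z^3,  H_2 = 0.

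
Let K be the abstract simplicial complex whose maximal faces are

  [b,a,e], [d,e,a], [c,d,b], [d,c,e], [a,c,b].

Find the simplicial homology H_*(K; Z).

H_0 ≅ Z,  H_1 ≅ Z,  H_2 = 0.

Order the vertices as a < b < c < d < e. Listing each simplex with vertices in this order, K has dimension 2 with simplices:

  0-simplices (5): a, b, c, d, e
  1-simplices (10): ab, ac, ad, ae, bc, bd, be, cd, ce, de
  2-simplices (5): abc, abe, ade, bcd, cde

Hence C_0 ≅ Z^5, C_1 ≅ Z^10, C_2 ≅ Z^5.

Boundary ∂_1: C_1 → C_0 sends each edge [p,q] (with p < q) to q − p. For instance
  ∂ae = e − a.
The resulting 5×10 matrix has rank 4, and its Smith normal form has invariant factors (1,1,1,1).

Boundary ∂_2: C_2 → C_1 acts by ∂[p,q,r] = [q,r] − [p,r] + [p,q]. For instance
  ∂bcd = cd − bd + bc,
  ∂cde = de − ce + cd.
This gives a 10×5 integer matrix of rank 5; reducing to Smith normal form yields diagonal entries (1,1,1,1,1).

Now H_k = ker ∂_k / im ∂_{k+1}, so:

  H_0: rank C_0 − rank ∂_1 = 5 − 4 = 1, and the invariant factors of ∂_1 are all 1, so H_0 = Z.
  H_1: rank ker ∂_1 − rank ∂_2 = (10 − 4) − 5 = 1, and the invariant factors of ∂_2 are all 1, so H_1 = Z.
  H_2: rank ker ∂_2 − rank ∂_3 = (5 − 5) − 0 = 0, and there is no ∂_3, so H_2 = 0.

As a check, the Euler characteristic is 5 − 10 + 5 = 0, which agrees with 1 − 1 + 0 = 0.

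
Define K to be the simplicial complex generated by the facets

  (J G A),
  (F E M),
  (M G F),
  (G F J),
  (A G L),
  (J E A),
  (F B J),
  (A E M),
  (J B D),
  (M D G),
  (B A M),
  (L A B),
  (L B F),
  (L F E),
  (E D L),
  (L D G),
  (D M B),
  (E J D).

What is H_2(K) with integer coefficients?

Fix the vertex order A < B < D < E < F < G < J < L < M and write every simplex with vertices in increasing order. Then dim K = 2 and the simplices of K are:

  0-simplices (9): A, B, D, E, F, G, J, L, M
  1-simplices (27): AB, AE, AG, AJ, AL, AM, BD, BF, BJ, BL, BM, DE, DG, DJ, DL, DM, EF, EJ, EL, EM, FG, FJ, FL, FM, GJ, GL, GM
  2-simplices (18): ABL, ABM, AEJ, AEM, AGJ, AGL, BDJ, BDM, BFJ, BFL, DEJ, DEL, DGL, DGM, EFL, EFM, FGJ, FGM

so the chain groups are C_0 ≅ Z^9, C_1 ≅ Z^27, C_2 ≅ Z^18.

Boundary ∂_1: C_1 → C_0 maps an edge to its endpoints' difference, ∂[p,q] = q − p.
The 9×27 boundary matrix has rank 8 and Smith normal form diag(1,1,1,1,1,1,1,1).

The boundary map ∂_2: C_2 → C_1 sends each 2-simplex [p,q,r] to [q,r] − [p,r] + [p,q]. For instance
  ∂EFM = FM − EM + EF,
  ∂DEJ = EJ − DJ + DE.
The 27×18 boundary matrix has rank 17 and Smith normal form diag(1,1,1,1,1,1,1,1,1,1,1,1,1,1,1,1,1).

Now H_k = ker ∂_k / im ∂_{k+1}, so:

  H_2: rank ker ∂_2 − rank ∂_3 = (18 − 17) − 0 = 1, and there is no ∂_3, so H_2 = Z.

H_2 ≅ Z.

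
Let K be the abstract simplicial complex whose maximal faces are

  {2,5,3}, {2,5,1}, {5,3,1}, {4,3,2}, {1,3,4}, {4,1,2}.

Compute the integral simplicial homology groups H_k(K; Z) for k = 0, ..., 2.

H_0 ≅ Z,  H_1 = 0,  H_2 ≅ Z.

Take the total order 1 < 2 < 3 < 4 < 5 on the vertex set. Then K (dimension 2) consists of the simplices:

  0-simplices (5): [1], [2], [3], [4], [5]
  1-simplices (9): [1,2], [1,3], [1,4], [1,5], [2,3], [2,4], [2,5], [3,4], [3,5]
  2-simplices (6): [1,2,4], [1,2,5], [1,3,4], [1,3,5], [2,3,4], [2,3,5]

Hence C_0 ≅ Z^5, C_1 ≅ Z^9, C_2 ≅ Z^6.

Boundary ∂_1: C_1 → C_0 sends each edge [p,q] (with p < q) to q − p. For instance
  ∂[2,4] = [4] − [2].
The 5×9 boundary matrix has rank 4 and Smith normal form diag(1,1,1,1).

The boundary map ∂_2: C_2 → C_1 sends each 2-simplex [p,q,r] to [q,r] − [p,r] + [p,q]. For instance
  ∂[1,3,4] = [3,4] − [1,4] + [1,3],
  ∂[1,2,4] = [2,4] − [1,4] + [1,2].
This gives a 9×6 integer matrix of rank 5; reducing to Smith normal form yields diagonal entries (1,1,1,1,1).

From H_k ≅ ker(∂_k) / im(∂_{k+1}) we obtain:

  H_0: rank C_0 − rank ∂_1 = 5 − 4 = 1, and the invariant factors of ∂_1 are all 1, so H_0 ≅ Z.
  H_1: rank ker ∂_1 − rank ∂_2 = (9 − 4) − 5 = 0, and the invariant factors of ∂_2 are all 1, so H_1 ≅ 0.
  H_2: rank ker ∂_2 − rank ∂_3 = (6 − 5) − 0 = 1, and there is no ∂_3, so H_2 ≅ Z.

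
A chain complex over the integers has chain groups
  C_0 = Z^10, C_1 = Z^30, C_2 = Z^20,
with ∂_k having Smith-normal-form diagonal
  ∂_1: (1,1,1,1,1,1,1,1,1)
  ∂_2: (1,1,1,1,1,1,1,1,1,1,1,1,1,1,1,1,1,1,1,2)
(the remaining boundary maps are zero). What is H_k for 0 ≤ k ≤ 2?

H_0: b_0 = 10 − 0 − 9 = 1; torsion from ∂_1 factors > 1: none. So H_0 ≅ Z.
H_1: b_1 = 30 − 9 − 20 = 1; torsion from ∂_2 factors > 1: [2]. So H_1 ≅ Z ⊕ Z/2.
H_2: b_2 = 20 − 20 − 0 = 0; torsion from ∂_3 factors > 1: none. So H_2 ≅ 0.

H_0 ≅ Z,  H_1 ≅ Z ⊕ Z/2,  H_2 = 0.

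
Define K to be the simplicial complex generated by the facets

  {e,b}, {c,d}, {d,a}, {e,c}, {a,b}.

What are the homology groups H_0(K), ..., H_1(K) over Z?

Take the total order a < b < c < d < e on the vertex set. Then K (dimension 1) consists of the simplices:

  0-simplices (5): a, b, c, d, e
  1-simplices (5): ab, ad, be, cd, ce

Hence C_0 ≅ Z^5, C_1 ≅ Z^5.

Boundary ∂_1: C_1 → C_0 sends each edge [p,q] (with p < q) to q − p. For instance
  ∂be = e − b.
The 5×5 boundary matrix has rank 4 and Smith normal form diag(1,1,1,1).

From H_k ≅ ker(∂_k) / im(∂_{k+1}) we obtain:

  H_0: rank C_0 − rank ∂_1 = 5 − 4 = 1, and the invariant factors of ∂_1 are all 1, so H_0 = Z.
  H_1: rank ker ∂_1 − rank ∂_2 = (5 − 4) − 0 = 1, and there is no ∂_2, so H_1 = Z.

As a check, the Euler characteristic is 5 − 5 = 0, which agrees with 1 − 1 = 0.

H_0 = Z,  H_1 = Z.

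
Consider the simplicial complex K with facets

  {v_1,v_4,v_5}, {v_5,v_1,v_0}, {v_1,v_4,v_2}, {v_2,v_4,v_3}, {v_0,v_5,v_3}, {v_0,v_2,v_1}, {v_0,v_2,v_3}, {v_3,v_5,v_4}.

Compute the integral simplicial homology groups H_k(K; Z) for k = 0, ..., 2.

H_0 = Z,  H_1 = 0,  H_2 = Z.

K has 6 vertices, 12 edges, 8 triangles.
rank ∂_0 = 0, rank ∂_1 = 5 ⇒ b_0 = 6 − 0 − 5 = 1; all invariant factors of ∂_1 are 1 so no torsion. So H_0 = Z.
rank ∂_1 = 5, rank ∂_2 = 7 ⇒ b_1 = 12 − 5 − 7 = 0; all invariant factors of ∂_2 are 1 so no torsion. So H_1 = 0.
rank ∂_2 = 7, rank ∂_3 = 0 ⇒ b_2 = 8 − 7 − 0 = 1. So H_2 = Z.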